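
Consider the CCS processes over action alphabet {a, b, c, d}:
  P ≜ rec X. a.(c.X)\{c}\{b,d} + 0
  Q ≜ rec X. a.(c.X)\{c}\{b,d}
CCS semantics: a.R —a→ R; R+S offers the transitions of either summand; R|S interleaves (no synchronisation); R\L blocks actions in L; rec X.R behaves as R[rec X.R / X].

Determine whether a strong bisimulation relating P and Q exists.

bisimilar

LTS(P): 2 reachable states
  m0 = rec X. a.(c.X)\{c}\{b,d} + 0 :: -a-> m1
  m1 = (c.(rec X. a.(c.X)\{c}\{b,d} + 0))\{c}\{b,d} :: ∅
LTS(Q): 2 reachable states
  n0 = rec X. a.(c.X)\{c}\{b,d} :: -a-> n1
  n1 = (c.(rec X. a.(c.X)\{c}\{b,d}))\{c}\{b,d} :: ∅
Bisimilarity quotient blocks:
  B0 = {m0, n0}
  B1 = {m1, n1}
m0 ∈ B0, n0 ∈ B0 → same block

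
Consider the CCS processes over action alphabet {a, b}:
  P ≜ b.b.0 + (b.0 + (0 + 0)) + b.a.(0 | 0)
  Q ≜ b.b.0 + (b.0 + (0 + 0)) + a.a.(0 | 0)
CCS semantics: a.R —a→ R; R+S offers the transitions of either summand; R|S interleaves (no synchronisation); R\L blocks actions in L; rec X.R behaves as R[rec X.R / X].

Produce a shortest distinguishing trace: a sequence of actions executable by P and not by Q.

ba

P's transition system — 5 states:
  p0 = b.b.0 + (b.0 + (0 + 0)) + b.a.(0 | 0) ⊢ —b→ p1, —b→ p2, —b→ p3
  p1 = 0 ⊢ deadlocked
  p2 = a.(0 | 0) ⊢ —a→ p4
  p3 = b.0 ⊢ —b→ p1
  p4 = 0 | 0 ⊢ deadlocked
Q's transition system — 5 states:
  q0 = b.b.0 + (b.0 + (0 + 0)) + a.a.(0 | 0) ⊢ —a→ q1, —b→ q2, —b→ q3
  q1 = a.(0 | 0) ⊢ —a→ q4
  q2 = 0 ⊢ deadlocked
  q3 = b.0 ⊢ —b→ q2
  q4 = 0 | 0 ⊢ deadlocked
Trace ⟨ba⟩ through P, begin at {p0}:
  step 1 (b): {p1, p2, p3}
  step 2 (a): {p4}
  ✓ P
Trace ⟨ba⟩ through Q, begin at {q0}:
  step 1 (b): {q2, q3}
  step 2 (a): no successor for Q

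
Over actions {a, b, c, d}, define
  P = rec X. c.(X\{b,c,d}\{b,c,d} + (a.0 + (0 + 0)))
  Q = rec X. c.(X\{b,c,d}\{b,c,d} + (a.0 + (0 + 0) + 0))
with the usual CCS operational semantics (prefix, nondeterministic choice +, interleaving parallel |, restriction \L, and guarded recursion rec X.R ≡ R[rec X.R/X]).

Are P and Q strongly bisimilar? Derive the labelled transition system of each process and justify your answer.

Reachable graph of P (3 states):
  p0 = rec X. c.(X\{b,c,d}\{b,c,d} + (a.0 + (0 + 0))) → —c→ p1
  p1 = (rec X. c.(X\{b,c,d}\{b,c,d} + (a.0 + (0 + 0))))\{b,c,d}\{b,c,d} + (a.0 + (0 + 0)) → —a→ p2
  p2 = 0 → stopped
Reachable graph of Q (3 states):
  q0 = rec X. c.(X\{b,c,d}\{b,c,d} + (a.0 + (0 + 0) + 0)) → —c→ q1
  q1 = (rec X. c.(X\{b,c,d}\{b,c,d} + (a.0 + (0 + 0) + 0)))\{b,c,d}\{b,c,d} + (a.0 + (0 + 0) + 0) → —a→ q2
  q2 = 0 → stopped
Partition-refinement fixed point:
  B0 = {p0, q0}
  B1 = {p1, q1}
  B2 = {p2, q2}
p0 ∈ B0, q0 ∈ B0 → same block

bisimilar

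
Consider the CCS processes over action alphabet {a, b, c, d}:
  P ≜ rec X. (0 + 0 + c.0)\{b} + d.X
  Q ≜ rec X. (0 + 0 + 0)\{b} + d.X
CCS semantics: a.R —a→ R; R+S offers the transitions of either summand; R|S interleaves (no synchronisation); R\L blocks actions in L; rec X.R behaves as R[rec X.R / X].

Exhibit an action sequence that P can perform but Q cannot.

P's transition system — 2 states:
  s0 = rec X. (0 + 0 + c.0)\{b} + d.X has moves ··c··> s1, ··d··> s0
  s1 = 0\{b} has moves ∅
Q's transition system — 1 states:
  t0 = rec X. (0 + 0 + 0)\{b} + d.X has moves ··d··> t0
Trace ⟨c⟩ through P, begin at {s0}:
  step 1 (c): {s1}
  — P admits the full trace.
Trace ⟨c⟩ through Q, begin at {t0}:
  step 1 (c): ∅  — Q cannot continue

c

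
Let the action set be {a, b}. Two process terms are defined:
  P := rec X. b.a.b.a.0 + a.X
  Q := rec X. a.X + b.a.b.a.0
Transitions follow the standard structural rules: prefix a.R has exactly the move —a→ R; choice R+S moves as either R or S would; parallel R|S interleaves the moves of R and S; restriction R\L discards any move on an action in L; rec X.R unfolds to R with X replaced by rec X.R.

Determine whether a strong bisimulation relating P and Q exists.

bisimilar

P's transition system — 5 states:
  m0 = rec X. b.a.b.a.0 + a.X → =a=> m0, =b=> m1
  m1 = a.b.a.0 → =a=> m2
  m2 = b.a.0 → =b=> m3
  m3 = a.0 → =a=> m4
  m4 = 0 → deadlocked
Q's transition system — 5 states:
  n0 = rec X. a.X + b.a.b.a.0 → =a=> n0, =b=> n1
  n1 = a.b.a.0 → =a=> n2
  n2 = b.a.0 → =b=> n3
  n3 = a.0 → =a=> n4
  n4 = 0 → deadlocked
Coarsest stable partition (strong bisimilarity classes):
  B0 = {m0, n0}
  B1 = {m1, n1}
  B2 = {m2, n2}
  B3 = {m3, n3}
  B4 = {m4, n4}
m0 ∈ B0, n0 ∈ B0 → same block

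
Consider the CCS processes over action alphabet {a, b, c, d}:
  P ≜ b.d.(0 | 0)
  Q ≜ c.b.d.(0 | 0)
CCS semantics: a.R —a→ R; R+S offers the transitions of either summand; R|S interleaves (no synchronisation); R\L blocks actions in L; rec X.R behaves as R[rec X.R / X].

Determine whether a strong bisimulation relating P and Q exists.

NO

P's transition system — 3 states:
  u0 = b.d.(0 | 0) → —b→ u1
  u1 = d.(0 | 0) → —d→ u2
  u2 = 0 | 0 → ∅
Q's transition system — 4 states:
  v0 = c.b.d.(0 | 0) → —c→ v1
  v1 = b.d.(0 | 0) → —b→ v2
  v2 = d.(0 | 0) → —d→ v3
  v3 = 0 | 0 → ∅
Partition-refinement fixed point:
  B0 = {u0, v1}
  B1 = {u1, v2}
  B2 = {u2, v3}
  B3 = {v0}
u0 ∈ B0, v0 ∈ B3 → different blocks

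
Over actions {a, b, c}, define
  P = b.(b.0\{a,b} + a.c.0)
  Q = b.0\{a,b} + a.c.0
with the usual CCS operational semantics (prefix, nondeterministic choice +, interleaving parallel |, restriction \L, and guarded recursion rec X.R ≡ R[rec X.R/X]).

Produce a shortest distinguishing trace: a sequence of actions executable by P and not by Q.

Reachable graph of P (5 states):
  p0 = b.(b.0\{a,b} + a.c.0) has moves =b=> p1
  p1 = b.0\{a,b} + a.c.0 has moves =a=> p2, =b=> p3
  p2 = c.0 has moves =c=> p4
  p3 = 0\{a,b} has moves ∅
  p4 = 0 has moves ∅
Reachable graph of Q (4 states):
  q0 = b.0\{a,b} + a.c.0 has moves =a=> q1, =b=> q2
  q1 = c.0 has moves =c=> q3
  q2 = 0\{a,b} has moves ∅
  q3 = 0 has moves ∅
Trace ⟨ba⟩ through P, begin at {p0}:
  after b @ step 1: {p1}
  after a @ step 2: {p2}
  ✓ P
Trace ⟨ba⟩ through Q, begin at {q0}:
  after b @ step 1: {q2}
  after a @ step 2: ∅ (Q stuck)

ba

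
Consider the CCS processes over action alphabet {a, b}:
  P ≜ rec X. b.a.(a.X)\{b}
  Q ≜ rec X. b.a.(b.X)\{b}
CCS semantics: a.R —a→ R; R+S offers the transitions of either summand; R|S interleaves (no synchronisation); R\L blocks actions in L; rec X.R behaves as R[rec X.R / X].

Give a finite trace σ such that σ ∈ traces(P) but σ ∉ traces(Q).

baa

P's transition system — 4 states:
  s0 = rec X. b.a.(a.X)\{b} has moves --b--▸ s1
  s1 = a.(a.(rec X. b.a.(a.X)\{b}))\{b} has moves --a--▸ s2
  s2 = (a.(rec X. b.a.(a.X)\{b}))\{b} has moves --a--▸ s3
  s3 = (rec X. b.a.(a.X)\{b})\{b} has moves (no moves)
Q's transition system — 3 states:
  t0 = rec X. b.a.(b.X)\{b} has moves --b--▸ t1
  t1 = a.(b.(rec X. b.a.(b.X)\{b}))\{b} has moves --a--▸ t2
  t2 = (b.(rec X. b.a.(b.X)\{b}))\{b} has moves (no moves)
Run σ = ⟨baa⟩ on P: start {s0}
  after b @ step 1: {s1}
  after a @ step 2: {s2}
  after a @ step 3: {s3}
  ✓ P
Run σ = ⟨baa⟩ on Q: start {t0}
  after b @ step 1: {t1}
  after a @ step 2: {t2}
  after a @ step 3: ∅  — Q cannot continue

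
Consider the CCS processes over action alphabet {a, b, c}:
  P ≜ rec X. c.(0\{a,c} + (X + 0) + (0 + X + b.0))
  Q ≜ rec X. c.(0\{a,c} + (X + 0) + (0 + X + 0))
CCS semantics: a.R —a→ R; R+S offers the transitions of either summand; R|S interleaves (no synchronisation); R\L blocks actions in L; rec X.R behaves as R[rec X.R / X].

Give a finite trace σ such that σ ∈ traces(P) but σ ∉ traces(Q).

LTS(P): 3 reachable states
  s0 = rec X. c.(0\{a,c} + (X + 0) + (0 + X + b.0)) ⊢ --c--▸ s1
  s1 = 0\{a,c} + ((rec X. c.(0\{a,c} + (X + 0) + (0 + X + b.0))) + 0) + (0 + (rec X. c.(0\{a,c} + (X + 0) + (0 + X + b.0))) + b.0) ⊢ --b--▸ s2, --c--▸ s1
  s2 = 0 ⊢ deadlocked
LTS(Q): 2 reachable states
  t0 = rec X. c.(0\{a,c} + (X + 0) + (0 + X + 0)) ⊢ --c--▸ t1
  t1 = 0\{a,c} + ((rec X. c.(0\{a,c} + (X + 0) + (0 + X + 0))) + 0) + (0 + (rec X. c.(0\{a,c} + (X + 0) + (0 + X + 0))) + 0) ⊢ --c--▸ t1
Run σ = ⟨cb⟩ on P: start {s0}
  after c @ step 1: {s1}
  after b @ step 2: {s2}
  P completes σ.
Run σ = ⟨cb⟩ on Q: start {t0}
  after c @ step 1: {t1}
  after b @ step 2: no successor for Q

cb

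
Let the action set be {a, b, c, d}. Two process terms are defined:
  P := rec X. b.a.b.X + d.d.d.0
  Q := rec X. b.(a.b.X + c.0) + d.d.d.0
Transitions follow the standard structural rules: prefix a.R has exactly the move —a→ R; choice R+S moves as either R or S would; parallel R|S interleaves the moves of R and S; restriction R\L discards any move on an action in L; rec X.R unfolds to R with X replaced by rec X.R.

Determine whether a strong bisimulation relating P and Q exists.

Reachable graph of P (6 states):
  u0 = rec X. b.a.b.X + d.d.d.0 → --b--▸ u1, --d--▸ u2
  u1 = a.b.(rec X. b.a.b.X + d.d.d.0) → --a--▸ u3
  u2 = d.d.0 → --d--▸ u4
  u3 = b.(rec X. b.a.b.X + d.d.d.0) → --b--▸ u0
  u4 = d.0 → --d--▸ u5
  u5 = 0 → stopped
Reachable graph of Q (6 states):
  v0 = rec X. b.(a.b.X + c.0) + d.d.d.0 → --b--▸ v1, --d--▸ v2
  v1 = a.b.(rec X. b.(a.b.X + c.0) + d.d.d.0) + c.0 → --a--▸ v3, --c--▸ v4
  v2 = d.d.0 → --d--▸ v5
  v3 = b.(rec X. b.(a.b.X + c.0) + d.d.d.0) → --b--▸ v0
  v4 = 0 → stopped
  v5 = d.0 → --d--▸ v4
Coarsest stable partition (strong bisimilarity classes):
  B0 = {u0}
  B1 = {u2, v2}
  B2 = {u4, v5}
  B3 = {u5, v4}
  B4 = {u1}
  B5 = {u3}
  B6 = {v0}
  B7 = {v1}
  B8 = {v3}
u0 ∈ B0, v0 ∈ B6 → different blocks

P ≁ Q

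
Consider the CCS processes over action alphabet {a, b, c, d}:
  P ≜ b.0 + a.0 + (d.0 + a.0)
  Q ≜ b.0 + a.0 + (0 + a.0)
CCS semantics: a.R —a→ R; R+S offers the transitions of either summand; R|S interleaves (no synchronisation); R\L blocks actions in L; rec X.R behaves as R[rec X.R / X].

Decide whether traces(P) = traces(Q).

P's transition system — 2 states:
  u0 = b.0 + a.0 + (d.0 + a.0) has moves -a-> u1, -b-> u1, -d-> u1
  u1 = 0 has moves ·
Q's transition system — 2 states:
  v0 = b.0 + a.0 + (0 + a.0) has moves -a-> v1, -b-> v1
  v1 = 0 has moves ·
Trace ⟨d⟩ through P, begin at {u0}:
  step 1 (d): {u1}
  ✓ P
Trace ⟨d⟩ through Q, begin at {v0}:
  step 1 (d): ∅  — Q cannot continue

trace-distinct — witness ⟨d⟩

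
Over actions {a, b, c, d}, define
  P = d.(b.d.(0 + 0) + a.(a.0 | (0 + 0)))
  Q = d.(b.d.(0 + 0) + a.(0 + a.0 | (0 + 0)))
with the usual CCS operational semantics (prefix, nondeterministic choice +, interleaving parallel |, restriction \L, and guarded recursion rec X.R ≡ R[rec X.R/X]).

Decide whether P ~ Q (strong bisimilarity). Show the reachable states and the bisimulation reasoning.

LTS(P): 6 reachable states
  u0 = d.(b.d.(0 + 0) + a.(a.0 | (0 + 0))) | ··d··> u1
  u1 = b.d.(0 + 0) + a.(a.0 | (0 + 0)) | ··a··> u2, ··b··> u3
  u2 = a.0 | (0 + 0) | ··a··> u4
  u3 = d.(0 + 0) | ··d··> u5
  u4 = 0 | (0 + 0) | (no moves)
  u5 = 0 + 0 | (no moves)
LTS(Q): 6 reachable states
  v0 = d.(b.d.(0 + 0) + a.(0 + a.0 | (0 + 0))) | ··d··> v1
  v1 = b.d.(0 + 0) + a.(0 + a.0 | (0 + 0)) | ··a··> v2, ··b··> v3
  v2 = 0 + a.0 | (0 + 0) | ··a··> v4
  v3 = d.(0 + 0) | ··d··> v5
  v4 = 0 | (0 + 0) | (no moves)
  v5 = 0 + 0 | (no moves)
Partition-refinement fixed point:
  B0 = {u0, v0}
  B1 = {u1, v1}
  B2 = {u2, v2}
  B3 = {u4, u5, v4, v5}
  B4 = {u3, v3}
u0 ∈ B0, v0 ∈ B0 → same block

bisimilar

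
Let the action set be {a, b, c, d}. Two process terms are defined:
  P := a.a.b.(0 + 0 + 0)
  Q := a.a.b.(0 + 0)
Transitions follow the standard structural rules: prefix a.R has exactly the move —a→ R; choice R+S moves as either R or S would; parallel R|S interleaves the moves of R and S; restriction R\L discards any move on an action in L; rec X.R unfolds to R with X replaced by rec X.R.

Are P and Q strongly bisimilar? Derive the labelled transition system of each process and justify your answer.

bisimilar

LTS(P): 4 reachable states
  u0 = a.a.b.(0 + 0 + 0) | =a=> u1
  u1 = a.b.(0 + 0 + 0) | =a=> u2
  u2 = b.(0 + 0 + 0) | =b=> u3
  u3 = 0 + 0 + 0 | ·
LTS(Q): 4 reachable states
  v0 = a.a.b.(0 + 0) | =a=> v1
  v1 = a.b.(0 + 0) | =a=> v2
  v2 = b.(0 + 0) | =b=> v3
  v3 = 0 + 0 | ·
Partition-refinement fixed point:
  B0 = {u0, v0}
  B1 = {u1, v1}
  B2 = {u2, v2}
  B3 = {u3, v3}
u0 ∈ B0, v0 ∈ B0 → same block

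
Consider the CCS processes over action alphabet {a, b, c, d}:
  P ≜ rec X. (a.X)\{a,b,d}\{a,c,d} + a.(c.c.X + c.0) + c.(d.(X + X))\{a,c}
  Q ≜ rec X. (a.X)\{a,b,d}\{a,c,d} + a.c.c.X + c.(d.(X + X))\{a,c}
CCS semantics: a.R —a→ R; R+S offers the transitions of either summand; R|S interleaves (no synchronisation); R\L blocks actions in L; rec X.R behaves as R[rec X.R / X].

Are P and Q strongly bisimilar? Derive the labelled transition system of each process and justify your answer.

NO

LTS(P): 6 reachable states
  p0 = rec X. (a.X)\{a,b,d}\{a,c,d} + a.(c.c.X + c.0) + c.(d.(X + X))\{a,c} has moves --a--▸ p1, --c--▸ p2
  p1 = c.c.(rec X. (a.X)\{a,b,d}\{a,c,d} + a.(c.c.X + c.0) + c.(d.(X + X))\{a,c}) + c.0 has moves --c--▸ p3, --c--▸ p4
  p2 = (d.((rec X. (a.X)\{a,b,d}\{a,c,d} + a.(c.c.X + c.0) + c.(d.(X + X))\{a,c}) + (rec X. (a.X)\{a,b,d}\{a,c,d} + a.(c.c.X + c.0) + c.(d.(X + X))\{a,c})))\{a,c} has moves --d--▸ p5
  p3 = 0 has moves ∅
  p4 = c.(rec X. (a.X)\{a,b,d}\{a,c,d} + a.(c.c.X + c.0) + c.(d.(X + X))\{a,c}) has moves --c--▸ p0
  p5 = ((rec X. (a.X)\{a,b,d}\{a,c,d} + a.(c.c.X + c.0) + c.(d.(X + X))\{a,c}) + (rec X. (a.X)\{a,b,d}\{a,c,d} + a.(c.c.X + c.0) + c.(d.(X + X))\{a,c}))\{a,c} has moves ∅
LTS(Q): 5 reachable states
  q0 = rec X. (a.X)\{a,b,d}\{a,c,d} + a.c.c.X + c.(d.(X + X))\{a,c} has moves --a--▸ q1, --c--▸ q2
  q1 = c.c.(rec X. (a.X)\{a,b,d}\{a,c,d} + a.c.c.X + c.(d.(X + X))\{a,c}) has moves --c--▸ q3
  q2 = (d.((rec X. (a.X)\{a,b,d}\{a,c,d} + a.c.c.X + c.(d.(X + X))\{a,c}) + (rec X. (a.X)\{a,b,d}\{a,c,d} + a.c.c.X + c.(d.(X + X))\{a,c})))\{a,c} has moves --d--▸ q4
  q3 = c.(rec X. (a.X)\{a,b,d}\{a,c,d} + a.c.c.X + c.(d.(X + X))\{a,c}) has moves --c--▸ q0
  q4 = ((rec X. (a.X)\{a,b,d}\{a,c,d} + a.c.c.X + c.(d.(X + X))\{a,c}) + (rec X. (a.X)\{a,b,d}\{a,c,d} + a.c.c.X + c.(d.(X + X))\{a,c}))\{a,c} has moves ∅
Partition-refinement fixed point:
  B0 = {p0}
  B1 = {p2, q2}
  B2 = {p3, p5, q4}
  B3 = {p1}
  B4 = {p4}
  B5 = {q0}
  B6 = {q1}
  B7 = {q3}
p0 ∈ B0, q0 ∈ B5 → different blocks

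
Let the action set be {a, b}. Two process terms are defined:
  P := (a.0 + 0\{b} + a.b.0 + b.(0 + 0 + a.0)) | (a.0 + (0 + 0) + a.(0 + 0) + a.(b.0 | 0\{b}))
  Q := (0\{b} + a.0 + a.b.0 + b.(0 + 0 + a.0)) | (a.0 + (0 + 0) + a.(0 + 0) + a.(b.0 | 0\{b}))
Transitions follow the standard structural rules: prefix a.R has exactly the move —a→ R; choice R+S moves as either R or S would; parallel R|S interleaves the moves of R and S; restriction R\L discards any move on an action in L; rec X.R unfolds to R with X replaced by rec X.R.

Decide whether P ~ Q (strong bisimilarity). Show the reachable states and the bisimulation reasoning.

LTS(P): 20 reachable states
  m0 = (a.0 + 0\{b} + a.b.0 + b.(0 + 0 + a.0)) | (a.0 + (0 + 0) + a.(0 + 0) + a.(b.0 | 0\{b})) has moves -a-> m1, -a-> m2, -a-> m3, -a-> m4, -a-> m5, -b-> m6
  m1 = (a.0 + 0\{b} + a.b.0 + b.(0 + 0 + a.0)) | (0 + 0) has moves -a-> m7, -a-> m8, -b-> m9
  m2 = (a.0 + 0\{b} + a.b.0 + b.(0 + 0 + a.0)) | (b.0 | 0\{b}) has moves -a-> m10, -a-> m11, -b-> m12, -b-> m13
  m3 = (a.0 + 0\{b} + a.b.0 + b.(0 + 0 + a.0)) | 0 has moves -a-> m14, -a-> m15, -b-> m16
  m4 = 0 | (a.0 + (0 + 0) + a.(0 + 0) + a.(b.0 | 0\{b})) has moves -a-> m10, -a-> m14, -a-> m7
  m5 = b.0 | (a.0 + (0 + 0) + a.(0 + 0) + a.(b.0 | 0\{b})) has moves -a-> m11, -a-> m15, -a-> m8, -b-> m4
  m6 = (0 + 0 + a.0) | (a.0 + (0 + 0) + a.(0 + 0) + a.(b.0 | 0\{b})) has moves -a-> m12, -a-> m16, -a-> m4, -a-> m9
  m7 = 0 | (0 + 0) has moves deadlocked
  m8 = b.0 | (0 + 0) has moves -b-> m7
  m9 = (0 + 0 + a.0) | (0 + 0) has moves -a-> m7
  m10 = 0 | (b.0 | 0\{b}) has moves -b-> m17
  m11 = b.0 | (b.0 | 0\{b}) has moves -b-> m10, -b-> m18
  m12 = (0 + 0 + a.0) | (b.0 | 0\{b}) has moves -a-> m10, -b-> m19
  m13 = (a.0 + 0\{b} + a.b.0 + b.(0 + 0 + a.0)) | (0 | 0\{b}) has moves -a-> m17, -a-> m18, -b-> m19
  m14 = 0 | 0 has moves deadlocked
  m15 = b.0 | 0 has moves -b-> m14
  m16 = (0 + 0 + a.0) | 0 has moves -a-> m14
  m17 = 0 | (0 | 0\{b}) has moves deadlocked
  m18 = b.0 | (0 | 0\{b}) has moves -b-> m17
  m19 = (0 + 0 + a.0) | (0 | 0\{b}) has moves -a-> m17
LTS(Q): 20 reachable states
  n0 = (0\{b} + a.0 + a.b.0 + b.(0 + 0 + a.0)) | (a.0 + (0 + 0) + a.(0 + 0) + a.(b.0 | 0\{b})) has moves -a-> n1, -a-> n2, -a-> n3, -a-> n4, -a-> n5, -b-> n6
  n1 = (0\{b} + a.0 + a.b.0 + b.(0 + 0 + a.0)) | (0 + 0) has moves -a-> n7, -a-> n8, -b-> n9
  n2 = (0\{b} + a.0 + a.b.0 + b.(0 + 0 + a.0)) | (b.0 | 0\{b}) has moves -a-> n10, -a-> n11, -b-> n12, -b-> n13
  n3 = (0\{b} + a.0 + a.b.0 + b.(0 + 0 + a.0)) | 0 has moves -a-> n14, -a-> n15, -b-> n16
  n4 = 0 | (a.0 + (0 + 0) + a.(0 + 0) + a.(b.0 | 0\{b})) has moves -a-> n10, -a-> n14, -a-> n7
  n5 = b.0 | (a.0 + (0 + 0) + a.(0 + 0) + a.(b.0 | 0\{b})) has moves -a-> n11, -a-> n15, -a-> n8, -b-> n4
  n6 = (0 + 0 + a.0) | (a.0 + (0 + 0) + a.(0 + 0) + a.(b.0 | 0\{b})) has moves -a-> n12, -a-> n16, -a-> n4, -a-> n9
  n7 = 0 | (0 + 0) has moves deadlocked
  n8 = b.0 | (0 + 0) has moves -b-> n7
  n9 = (0 + 0 + a.0) | (0 + 0) has moves -a-> n7
  n10 = 0 | (b.0 | 0\{b}) has moves -b-> n17
  n11 = b.0 | (b.0 | 0\{b}) has moves -b-> n10, -b-> n18
  n12 = (0 + 0 + a.0) | (b.0 | 0\{b}) has moves -a-> n10, -b-> n19
  n13 = (0\{b} + a.0 + a.b.0 + b.(0 + 0 + a.0)) | (0 | 0\{b}) has moves -a-> n17, -a-> n18, -b-> n19
  n14 = 0 | 0 has moves deadlocked
  n15 = b.0 | 0 has moves -b-> n14
  n16 = (0 + 0 + a.0) | 0 has moves -a-> n14
  n17 = 0 | (0 | 0\{b}) has moves deadlocked
  n18 = b.0 | (0 | 0\{b}) has moves -b-> n17
  n19 = (0 + 0 + a.0) | (0 | 0\{b}) has moves -a-> n17
Coarsest stable partition (strong bisimilarity classes):
  B0 = {m0, n0}
  B1 = {m5, n5}
  B2 = {m11, n11}
  B3 = {m10, m15, m18, m8, n10, n15, n18, n8}
  B4 = {m14, m17, m7, n14, n17, n7}
  B5 = {m4, n4}
  B6 = {m2, n2}
  B7 = {m1, m13, m3, n1, n13, n3}
  B8 = {m16, m19, m9, n16, n19, n9}
  B9 = {m12, n12}
  B10 = {m6, n6}
m0 ∈ B0, n0 ∈ B0 → same block

bisimilar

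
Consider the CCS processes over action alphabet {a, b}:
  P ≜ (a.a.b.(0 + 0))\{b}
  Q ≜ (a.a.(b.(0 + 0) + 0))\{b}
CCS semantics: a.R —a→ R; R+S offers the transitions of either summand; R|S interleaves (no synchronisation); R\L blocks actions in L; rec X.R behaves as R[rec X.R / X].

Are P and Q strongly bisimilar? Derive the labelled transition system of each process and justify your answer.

bisimilar

LTS(P): 3 reachable states
  u0 = (a.a.b.(0 + 0))\{b} → -a-> u1
  u1 = (a.b.(0 + 0))\{b} → -a-> u2
  u2 = (b.(0 + 0))\{b} → ∅
LTS(Q): 3 reachable states
  v0 = (a.a.(b.(0 + 0) + 0))\{b} → -a-> v1
  v1 = (a.(b.(0 + 0) + 0))\{b} → -a-> v2
  v2 = (b.(0 + 0) + 0)\{b} → ∅
Bisimilarity quotient blocks:
  B0 = {u0, v0}
  B1 = {u1, v1}
  B2 = {u2, v2}
u0 ∈ B0, v0 ∈ B0 → same block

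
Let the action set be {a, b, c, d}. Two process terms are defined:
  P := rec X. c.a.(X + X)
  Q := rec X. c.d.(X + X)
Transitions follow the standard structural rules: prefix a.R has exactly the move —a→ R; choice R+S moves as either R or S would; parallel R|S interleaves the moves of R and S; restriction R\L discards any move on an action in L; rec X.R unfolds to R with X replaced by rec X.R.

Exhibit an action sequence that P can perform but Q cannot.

ca

Reachable graph of P (3 states):
  m0 = rec X. c.a.(X + X) has moves —c→ m1
  m1 = a.((rec X. c.a.(X + X)) + (rec X. c.a.(X + X))) has moves —a→ m2
  m2 = (rec X. c.a.(X + X)) + (rec X. c.a.(X + X)) has moves —c→ m1
Reachable graph of Q (3 states):
  n0 = rec X. c.d.(X + X) has moves —c→ n1
  n1 = d.((rec X. c.d.(X + X)) + (rec X. c.d.(X + X))) has moves —d→ n2
  n2 = (rec X. c.d.(X + X)) + (rec X. c.d.(X + X)) has moves —c→ n1
Trace ⟨ca⟩ through P, begin at {m0}:
  [1] c ⇒ {m1}
  [2] a ⇒ {m2}
  P completes σ.
Trace ⟨ca⟩ through Q, begin at {n0}:
  [1] c ⇒ {n1}
  [2] a ⇒ ∅ (Q stuck)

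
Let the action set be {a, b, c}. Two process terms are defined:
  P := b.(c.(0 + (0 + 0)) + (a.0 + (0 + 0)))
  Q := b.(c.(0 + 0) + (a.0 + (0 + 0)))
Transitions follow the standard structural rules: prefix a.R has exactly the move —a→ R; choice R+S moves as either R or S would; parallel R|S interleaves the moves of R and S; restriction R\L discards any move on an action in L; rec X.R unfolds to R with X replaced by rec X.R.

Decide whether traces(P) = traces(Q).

YES

P's transition system — 4 states:
  s0 = b.(c.(0 + (0 + 0)) + (a.0 + (0 + 0))) has moves =b=> s1
  s1 = c.(0 + (0 + 0)) + (a.0 + (0 + 0)) has moves =a=> s2, =c=> s3
  s2 = 0 has moves (no moves)
  s3 = 0 + (0 + 0) has moves (no moves)
Q's transition system — 4 states:
  t0 = b.(c.(0 + 0) + (a.0 + (0 + 0))) has moves =b=> t1
  t1 = c.(0 + 0) + (a.0 + (0 + 0)) has moves =a=> t2, =c=> t3
  t2 = 0 has moves (no moves)
  t3 = 0 + 0 has moves (no moves)
Coarsest stable partition (strong bisimilarity classes):
  B0 = {s0, t0}
  B1 = {s1, t1}
  B2 = {s2, s3, t2, t3}
s0 ∈ B0, t0 ∈ B0 → same block
Bisimilar ⇒ trace-equivalent.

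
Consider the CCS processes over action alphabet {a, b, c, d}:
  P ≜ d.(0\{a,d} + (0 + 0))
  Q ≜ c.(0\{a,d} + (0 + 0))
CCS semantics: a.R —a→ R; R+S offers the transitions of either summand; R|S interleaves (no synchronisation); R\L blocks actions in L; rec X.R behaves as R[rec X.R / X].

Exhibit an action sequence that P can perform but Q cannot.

Reachable graph of P (2 states):
  u0 = d.(0\{a,d} + (0 + 0)) → ··d··> u1
  u1 = 0\{a,d} + (0 + 0) → ∅
Reachable graph of Q (2 states):
  v0 = c.(0\{a,d} + (0 + 0)) → ··c··> v1
  v1 = 0\{a,d} + (0 + 0) → ∅
Run σ = ⟨d⟩ on P: start {u0}
  step 1 (d): {u1}
  — P admits the full trace.
Run σ = ⟨d⟩ on Q: start {v0}
  step 1 (d): no successor for Q

d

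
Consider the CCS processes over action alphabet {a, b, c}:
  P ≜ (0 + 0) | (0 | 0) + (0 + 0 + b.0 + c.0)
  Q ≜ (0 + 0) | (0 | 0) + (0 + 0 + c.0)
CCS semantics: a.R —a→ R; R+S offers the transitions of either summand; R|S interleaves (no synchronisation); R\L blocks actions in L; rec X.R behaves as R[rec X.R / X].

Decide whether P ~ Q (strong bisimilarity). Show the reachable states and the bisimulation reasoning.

LTS(P): 2 reachable states
  p0 = (0 + 0) | (0 | 0) + (0 + 0 + b.0 + c.0) | ··b··> p1, ··c··> p1
  p1 = 0 | stopped
LTS(Q): 2 reachable states
  q0 = (0 + 0) | (0 | 0) + (0 + 0 + c.0) | ··c··> q1
  q1 = 0 | stopped
Bisimilarity quotient blocks:
  B0 = {p0}
  B1 = {p1, q1}
  B2 = {q0}
p0 ∈ B0, q0 ∈ B2 → different blocks

not bisimilar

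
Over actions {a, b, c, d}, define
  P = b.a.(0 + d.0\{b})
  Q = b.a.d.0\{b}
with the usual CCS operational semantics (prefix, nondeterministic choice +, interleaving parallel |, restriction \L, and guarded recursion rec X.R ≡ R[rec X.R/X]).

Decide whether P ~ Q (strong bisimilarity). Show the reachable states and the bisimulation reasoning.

LTS(P): 4 reachable states
  s0 = b.a.(0 + d.0\{b}) :: =b=> s1
  s1 = a.(0 + d.0\{b}) :: =a=> s2
  s2 = 0 + d.0\{b} :: =d=> s3
  s3 = 0\{b} :: stopped
LTS(Q): 4 reachable states
  t0 = b.a.d.0\{b} :: =b=> t1
  t1 = a.d.0\{b} :: =a=> t2
  t2 = d.0\{b} :: =d=> t3
  t3 = 0\{b} :: stopped
Partition-refinement fixed point:
  B0 = {s0, t0}
  B1 = {s1, t1}
  B2 = {s2, t2}
  B3 = {s3, t3}
s0 ∈ B0, t0 ∈ B0 → same block

P ~ Q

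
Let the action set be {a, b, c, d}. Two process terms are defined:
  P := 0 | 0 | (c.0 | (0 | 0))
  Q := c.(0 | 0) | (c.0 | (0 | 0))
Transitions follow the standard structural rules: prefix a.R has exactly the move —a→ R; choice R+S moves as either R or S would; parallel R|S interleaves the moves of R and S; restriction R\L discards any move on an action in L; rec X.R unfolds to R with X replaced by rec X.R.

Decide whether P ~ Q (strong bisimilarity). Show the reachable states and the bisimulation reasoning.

P's transition system — 2 states:
  m0 = 0 | 0 | (c.0 | (0 | 0)) | =c=> m1
  m1 = 0 | 0 | (0 | (0 | 0)) | (no moves)
Q's transition system — 4 states:
  n0 = c.(0 | 0) | (c.0 | (0 | 0)) | =c=> n1, =c=> n2
  n1 = 0 | 0 | (c.0 | (0 | 0)) | =c=> n3
  n2 = c.(0 | 0) | (0 | (0 | 0)) | =c=> n3
  n3 = 0 | 0 | (0 | (0 | 0)) | (no moves)
Bisimilarity quotient blocks:
  B0 = {m0, n1, n2}
  B1 = {m1, n3}
  B2 = {n0}
m0 ∈ B0, n0 ∈ B2 → different blocks

not bisimilar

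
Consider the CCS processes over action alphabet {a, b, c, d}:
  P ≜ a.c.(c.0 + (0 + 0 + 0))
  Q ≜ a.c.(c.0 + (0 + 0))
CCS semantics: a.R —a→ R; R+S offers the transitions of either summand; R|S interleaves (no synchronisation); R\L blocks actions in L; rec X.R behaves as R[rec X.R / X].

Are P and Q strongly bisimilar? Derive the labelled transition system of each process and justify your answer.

LTS(P): 4 reachable states
  s0 = a.c.(c.0 + (0 + 0 + 0)) | =a=> s1
  s1 = c.(c.0 + (0 + 0 + 0)) | =c=> s2
  s2 = c.0 + (0 + 0 + 0) | =c=> s3
  s3 = 0 | ·
LTS(Q): 4 reachable states
  t0 = a.c.(c.0 + (0 + 0)) | =a=> t1
  t1 = c.(c.0 + (0 + 0)) | =c=> t2
  t2 = c.0 + (0 + 0) | =c=> t3
  t3 = 0 | ·
Partition-refinement fixed point:
  B0 = {s0, t0}
  B1 = {s1, t1}
  B2 = {s2, t2}
  B3 = {s3, t3}
s0 ∈ B0, t0 ∈ B0 → same block

P ~ Q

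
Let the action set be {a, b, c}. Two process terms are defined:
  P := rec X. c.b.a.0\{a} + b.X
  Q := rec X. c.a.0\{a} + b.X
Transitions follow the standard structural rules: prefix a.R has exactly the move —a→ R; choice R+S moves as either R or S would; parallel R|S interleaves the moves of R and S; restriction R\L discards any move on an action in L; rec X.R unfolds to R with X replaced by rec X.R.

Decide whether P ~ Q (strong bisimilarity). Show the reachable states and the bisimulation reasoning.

NO

Reachable graph of P (4 states):
  u0 = rec X. c.b.a.0\{a} + b.X ⊢ --b--▸ u0, --c--▸ u1
  u1 = b.a.0\{a} ⊢ --b--▸ u2
  u2 = a.0\{a} ⊢ --a--▸ u3
  u3 = 0\{a} ⊢ deadlocked
Reachable graph of Q (3 states):
  v0 = rec X. c.a.0\{a} + b.X ⊢ --b--▸ v0, --c--▸ v1
  v1 = a.0\{a} ⊢ --a--▸ v2
  v2 = 0\{a} ⊢ deadlocked
Coarsest stable partition (strong bisimilarity classes):
  B0 = {u0}
  B1 = {u1}
  B2 = {u2, v1}
  B3 = {u3, v2}
  B4 = {v0}
u0 ∈ B0, v0 ∈ B4 → different blocks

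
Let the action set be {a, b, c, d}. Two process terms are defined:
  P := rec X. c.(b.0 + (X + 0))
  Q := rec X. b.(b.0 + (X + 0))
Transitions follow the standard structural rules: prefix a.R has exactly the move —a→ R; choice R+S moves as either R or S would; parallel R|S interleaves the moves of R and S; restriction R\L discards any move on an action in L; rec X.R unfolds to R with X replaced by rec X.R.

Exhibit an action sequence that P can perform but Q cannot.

c

Reachable graph of P (3 states):
  p0 = rec X. c.(b.0 + (X + 0)) | -c-> p1
  p1 = b.0 + ((rec X. c.(b.0 + (X + 0))) + 0) | -b-> p2, -c-> p1
  p2 = 0 | deadlocked
Reachable graph of Q (3 states):
  q0 = rec X. b.(b.0 + (X + 0)) | -b-> q1
  q1 = b.0 + ((rec X. b.(b.0 + (X + 0))) + 0) | -b-> q1, -b-> q2
  q2 = 0 | deadlocked
Executing c from P (initial set {p0}):
  step 1 (c): {p1}
  ✓ P
Executing c from Q (initial set {q0}):
  step 1 (c): no successor for Q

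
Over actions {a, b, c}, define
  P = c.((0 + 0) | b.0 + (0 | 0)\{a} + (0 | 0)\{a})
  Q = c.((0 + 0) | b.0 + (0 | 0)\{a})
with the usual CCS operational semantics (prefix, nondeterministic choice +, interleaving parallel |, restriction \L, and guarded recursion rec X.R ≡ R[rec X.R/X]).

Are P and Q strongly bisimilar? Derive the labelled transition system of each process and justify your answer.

YES

Reachable graph of P (3 states):
  p0 = c.((0 + 0) | b.0 + (0 | 0)\{a} + (0 | 0)\{a}) has moves --c--▸ p1
  p1 = (0 + 0) | b.0 + (0 | 0)\{a} + (0 | 0)\{a} has moves --b--▸ p2
  p2 = (0 + 0) | 0 has moves stopped
Reachable graph of Q (3 states):
  q0 = c.((0 + 0) | b.0 + (0 | 0)\{a}) has moves --c--▸ q1
  q1 = (0 + 0) | b.0 + (0 | 0)\{a} has moves --b--▸ q2
  q2 = (0 + 0) | 0 has moves stopped
Bisimilarity quotient blocks:
  B0 = {p0, q0}
  B1 = {p1, q1}
  B2 = {p2, q2}
p0 ∈ B0, q0 ∈ B0 → same block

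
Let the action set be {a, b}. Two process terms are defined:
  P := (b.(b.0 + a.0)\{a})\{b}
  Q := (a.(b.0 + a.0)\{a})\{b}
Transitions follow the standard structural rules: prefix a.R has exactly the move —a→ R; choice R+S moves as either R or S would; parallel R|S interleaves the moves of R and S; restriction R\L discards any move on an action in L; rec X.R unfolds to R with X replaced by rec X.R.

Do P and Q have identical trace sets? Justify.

NO — witness ⟨a⟩

LTS(P): 1 reachable states
  u0 = (b.(b.0 + a.0)\{a})\{b} | ·
LTS(Q): 2 reachable states
  v0 = (a.(b.0 + a.0)\{a})\{b} | --a--▸ v1
  v1 = (b.0 + a.0)\{a}\{b} | ·
Trace ⟨a⟩ through Q, begin at {v0}:
  step 1 (a): {v1}
  Q completes σ.
Trace ⟨a⟩ through P, begin at {u0}:
  step 1 (a): ∅  — P cannot continue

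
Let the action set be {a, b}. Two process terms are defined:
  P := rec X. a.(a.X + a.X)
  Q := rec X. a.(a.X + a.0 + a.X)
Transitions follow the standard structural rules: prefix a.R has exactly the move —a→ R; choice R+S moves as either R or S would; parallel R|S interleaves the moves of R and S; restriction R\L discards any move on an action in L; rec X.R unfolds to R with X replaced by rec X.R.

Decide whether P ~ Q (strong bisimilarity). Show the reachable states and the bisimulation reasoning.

Reachable graph of P (2 states):
  u0 = rec X. a.(a.X + a.X) has moves -a-> u1
  u1 = a.(rec X. a.(a.X + a.X)) + a.(rec X. a.(a.X + a.X)) has moves -a-> u0
Reachable graph of Q (3 states):
  v0 = rec X. a.(a.X + a.0 + a.X) has moves -a-> v1
  v1 = a.(rec X. a.(a.X + a.0 + a.X)) + a.0 + a.(rec X. a.(a.X + a.0 + a.X)) has moves -a-> v0, -a-> v2
  v2 = 0 has moves deadlocked
Partition-refinement fixed point:
  B0 = {u0, u1}
  B1 = {v0}
  B2 = {v1}
  B3 = {v2}
u0 ∈ B0, v0 ∈ B1 → different blocks

NO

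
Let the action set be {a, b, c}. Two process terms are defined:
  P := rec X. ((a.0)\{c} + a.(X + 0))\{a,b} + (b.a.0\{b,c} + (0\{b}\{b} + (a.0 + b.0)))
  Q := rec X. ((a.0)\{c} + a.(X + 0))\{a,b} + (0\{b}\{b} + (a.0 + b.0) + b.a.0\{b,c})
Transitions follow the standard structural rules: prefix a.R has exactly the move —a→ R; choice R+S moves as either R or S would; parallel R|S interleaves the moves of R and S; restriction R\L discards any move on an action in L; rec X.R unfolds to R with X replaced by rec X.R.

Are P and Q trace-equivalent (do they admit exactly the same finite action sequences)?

trace-equivalent

P's transition system — 4 states:
  p0 = rec X. ((a.0)\{c} + a.(X + 0))\{a,b} + (b.a.0\{b,c} + (0\{b}\{b} + (a.0 + b.0))) → —a→ p1, —b→ p1, —b→ p2
  p1 = 0 → deadlocked
  p2 = a.0\{b,c} → —a→ p3
  p3 = 0\{b,c} → deadlocked
Q's transition system — 4 states:
  q0 = rec X. ((a.0)\{c} + a.(X + 0))\{a,b} + (0\{b}\{b} + (a.0 + b.0) + b.a.0\{b,c}) → —a→ q1, —b→ q1, —b→ q2
  q1 = 0 → deadlocked
  q2 = a.0\{b,c} → —a→ q3
  q3 = 0\{b,c} → deadlocked
Partition-refinement fixed point:
  B0 = {p0, q0}
  B1 = {p1, p3, q1, q3}
  B2 = {p2, q2}
p0 ∈ B0, q0 ∈ B0 → same block
Bisimilar ⇒ trace-equivalent.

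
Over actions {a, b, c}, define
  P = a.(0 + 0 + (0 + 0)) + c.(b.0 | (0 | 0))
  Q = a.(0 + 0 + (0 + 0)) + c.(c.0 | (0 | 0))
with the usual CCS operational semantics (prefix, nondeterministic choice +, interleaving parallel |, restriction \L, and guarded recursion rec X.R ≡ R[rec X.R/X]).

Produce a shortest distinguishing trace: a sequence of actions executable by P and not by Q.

cb

Reachable graph of P (4 states):
  u0 = a.(0 + 0 + (0 + 0)) + c.(b.0 | (0 | 0)) | —a→ u1, —c→ u2
  u1 = 0 + 0 + (0 + 0) | ∅
  u2 = b.0 | (0 | 0) | —b→ u3
  u3 = 0 | (0 | 0) | ∅
Reachable graph of Q (4 states):
  v0 = a.(0 + 0 + (0 + 0)) + c.(c.0 | (0 | 0)) | —a→ v1, —c→ v2
  v1 = 0 + 0 + (0 + 0) | ∅
  v2 = c.0 | (0 | 0) | —c→ v3
  v3 = 0 | (0 | 0) | ∅
Run σ = ⟨cb⟩ on P: start {u0}
  step 1 (c): {u2}
  step 2 (b): {u3}
  P completes σ.
Run σ = ⟨cb⟩ on Q: start {v0}
  step 1 (c): {v2}
  step 2 (b): ∅  — Q cannot continue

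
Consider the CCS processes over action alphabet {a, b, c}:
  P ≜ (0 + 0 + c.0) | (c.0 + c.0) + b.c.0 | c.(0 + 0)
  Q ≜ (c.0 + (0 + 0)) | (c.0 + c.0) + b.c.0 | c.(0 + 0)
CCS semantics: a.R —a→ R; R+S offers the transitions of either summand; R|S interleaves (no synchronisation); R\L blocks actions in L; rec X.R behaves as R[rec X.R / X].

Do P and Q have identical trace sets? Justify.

traces(P) = traces(Q)

P's transition system — 9 states:
  m0 = (0 + 0 + c.0) | (c.0 + c.0) + b.c.0 | c.(0 + 0) → ··b··> m1, ··c··> m2, ··c··> m3, ··c··> m4
  m1 = c.0 | c.(0 + 0) → ··c··> m5, ··c··> m6
  m2 = (0 + 0 + c.0) | 0 → ··c··> m7
  m3 = 0 | (c.0 + c.0) → ··c··> m7
  m4 = b.c.0 | (0 + 0) → ··b··> m6
  m5 = 0 | c.(0 + 0) → ··c··> m8
  m6 = c.0 | (0 + 0) → ··c··> m8
  m7 = 0 | 0 → ∅
  m8 = 0 | (0 + 0) → ∅
Q's transition system — 9 states:
  n0 = (c.0 + (0 + 0)) | (c.0 + c.0) + b.c.0 | c.(0 + 0) → ··b··> n1, ··c··> n2, ··c··> n3, ··c··> n4
  n1 = c.0 | c.(0 + 0) → ··c··> n5, ··c··> n6
  n2 = (c.0 + (0 + 0)) | 0 → ··c··> n7
  n3 = 0 | (c.0 + c.0) → ··c··> n7
  n4 = b.c.0 | (0 + 0) → ··b··> n6
  n5 = 0 | c.(0 + 0) → ··c··> n8
  n6 = c.0 | (0 + 0) → ··c··> n8
  n7 = 0 | 0 → ∅
  n8 = 0 | (0 + 0) → ∅
Partition-refinement fixed point:
  B0 = {m0, n0}
  B1 = {m4, n4}
  B2 = {m2, m3, m5, m6, n2, n3, n5, n6}
  B3 = {m7, m8, n7, n8}
  B4 = {m1, n1}
m0 ∈ B0, n0 ∈ B0 → same block
Bisimilar ⇒ trace-equivalent.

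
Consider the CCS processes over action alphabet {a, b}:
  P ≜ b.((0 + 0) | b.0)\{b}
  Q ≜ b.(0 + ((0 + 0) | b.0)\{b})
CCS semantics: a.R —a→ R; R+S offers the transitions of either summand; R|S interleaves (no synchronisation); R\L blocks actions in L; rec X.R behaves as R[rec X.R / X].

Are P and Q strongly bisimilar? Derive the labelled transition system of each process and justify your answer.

P ~ Q

P's transition system — 2 states:
  m0 = b.((0 + 0) | b.0)\{b} → ··b··> m1
  m1 = ((0 + 0) | b.0)\{b} → deadlocked
Q's transition system — 2 states:
  n0 = b.(0 + ((0 + 0) | b.0)\{b}) → ··b··> n1
  n1 = 0 + ((0 + 0) | b.0)\{b} → deadlocked
Partition-refinement fixed point:
  B0 = {m0, n0}
  B1 = {m1, n1}
m0 ∈ B0, n0 ∈ B0 → same block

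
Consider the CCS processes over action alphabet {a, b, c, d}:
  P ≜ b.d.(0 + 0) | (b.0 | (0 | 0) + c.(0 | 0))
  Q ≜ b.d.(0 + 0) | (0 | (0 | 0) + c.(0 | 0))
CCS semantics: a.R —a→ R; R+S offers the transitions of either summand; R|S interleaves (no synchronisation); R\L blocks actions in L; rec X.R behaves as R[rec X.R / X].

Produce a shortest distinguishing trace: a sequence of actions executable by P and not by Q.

LTS(P): 9 reachable states
  s0 = b.d.(0 + 0) | (b.0 | (0 | 0) + c.(0 | 0)) ⊢ --b--▸ s1, --b--▸ s2, --c--▸ s3
  s1 = b.d.(0 + 0) | (0 | (0 | 0)) ⊢ --b--▸ s4
  s2 = d.(0 + 0) | (b.0 | (0 | 0) + c.(0 | 0)) ⊢ --b--▸ s4, --c--▸ s5, --d--▸ s6
  s3 = b.d.(0 + 0) | (0 | 0) ⊢ --b--▸ s5
  s4 = d.(0 + 0) | (0 | (0 | 0)) ⊢ --d--▸ s7
  s5 = d.(0 + 0) | (0 | 0) ⊢ --d--▸ s8
  s6 = (0 + 0) | (b.0 | (0 | 0) + c.(0 | 0)) ⊢ --b--▸ s7, --c--▸ s8
  s7 = (0 + 0) | (0 | (0 | 0)) ⊢ deadlocked
  s8 = (0 + 0) | (0 | 0) ⊢ deadlocked
LTS(Q): 6 reachable states
  t0 = b.d.(0 + 0) | (0 | (0 | 0) + c.(0 | 0)) ⊢ --b--▸ t1, --c--▸ t2
  t1 = d.(0 + 0) | (0 | (0 | 0) + c.(0 | 0)) ⊢ --c--▸ t3, --d--▸ t4
  t2 = b.d.(0 + 0) | (0 | 0) ⊢ --b--▸ t3
  t3 = d.(0 + 0) | (0 | 0) ⊢ --d--▸ t5
  t4 = (0 + 0) | (0 | (0 | 0) + c.(0 | 0)) ⊢ --c--▸ t5
  t5 = (0 + 0) | (0 | 0) ⊢ deadlocked
Trace ⟨bb⟩ through P, begin at {s0}:
  step 1 (b): {s1, s2}
  step 2 (b): {s4}
  P completes σ.
Trace ⟨bb⟩ through Q, begin at {t0}:
  step 1 (b): {t1}
  step 2 (b): ∅ (Q stuck)

bb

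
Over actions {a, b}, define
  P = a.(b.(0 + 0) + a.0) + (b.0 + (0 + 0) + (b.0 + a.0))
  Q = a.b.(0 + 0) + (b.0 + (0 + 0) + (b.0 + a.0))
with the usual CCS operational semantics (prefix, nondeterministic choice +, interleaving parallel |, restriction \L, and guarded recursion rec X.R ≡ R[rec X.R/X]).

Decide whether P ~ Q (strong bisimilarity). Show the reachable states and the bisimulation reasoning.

not bisimilar

LTS(P): 4 reachable states
  s0 = a.(b.(0 + 0) + a.0) + (b.0 + (0 + 0) + (b.0 + a.0)) ⊢ —a→ s1, —a→ s2, —b→ s1
  s1 = 0 ⊢ (no moves)
  s2 = b.(0 + 0) + a.0 ⊢ —a→ s1, —b→ s3
  s3 = 0 + 0 ⊢ (no moves)
LTS(Q): 4 reachable states
  t0 = a.b.(0 + 0) + (b.0 + (0 + 0) + (b.0 + a.0)) ⊢ —a→ t1, —a→ t2, —b→ t1
  t1 = 0 ⊢ (no moves)
  t2 = b.(0 + 0) ⊢ —b→ t3
  t3 = 0 + 0 ⊢ (no moves)
Coarsest stable partition (strong bisimilarity classes):
  B0 = {s0}
  B1 = {s1, s3, t1, t3}
  B2 = {s2}
  B3 = {t0}
  B4 = {t2}
s0 ∈ B0, t0 ∈ B3 → different blocks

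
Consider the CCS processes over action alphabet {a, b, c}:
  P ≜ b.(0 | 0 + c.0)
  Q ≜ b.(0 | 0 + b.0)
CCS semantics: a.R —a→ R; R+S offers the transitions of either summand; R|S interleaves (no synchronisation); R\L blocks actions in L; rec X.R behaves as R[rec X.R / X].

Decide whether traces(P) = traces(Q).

Reachable graph of P (3 states):
  p0 = b.(0 | 0 + c.0) has moves --b--▸ p1
  p1 = 0 | 0 + c.0 has moves --c--▸ p2
  p2 = 0 has moves stopped
Reachable graph of Q (3 states):
  q0 = b.(0 | 0 + b.0) has moves --b--▸ q1
  q1 = 0 | 0 + b.0 has moves --b--▸ q2
  q2 = 0 has moves stopped
Executing bc from P (initial set {p0}):
  step 1 (b): {p1}
  step 2 (c): {p2}
  P completes σ.
Executing bc from Q (initial set {q0}):
  step 1 (b): {q1}
  step 2 (c): ∅ (Q stuck)

traces(P) ≠ traces(Q) — witness ⟨bc⟩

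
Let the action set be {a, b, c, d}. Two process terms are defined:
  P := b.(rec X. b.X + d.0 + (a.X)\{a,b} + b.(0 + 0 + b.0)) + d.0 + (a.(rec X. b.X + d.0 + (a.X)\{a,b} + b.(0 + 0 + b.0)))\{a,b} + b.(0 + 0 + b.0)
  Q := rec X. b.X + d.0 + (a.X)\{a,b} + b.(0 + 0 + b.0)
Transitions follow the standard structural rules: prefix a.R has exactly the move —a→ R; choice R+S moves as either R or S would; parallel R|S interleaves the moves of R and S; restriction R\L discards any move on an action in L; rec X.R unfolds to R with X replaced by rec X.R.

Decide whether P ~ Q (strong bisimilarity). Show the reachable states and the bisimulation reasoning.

Reachable graph of P (4 states):
  p0 = b.(rec X. b.X + d.0 + (a.X)\{a,b} + b.(0 + 0 + b.0)) + d.0 + (a.(rec X. b.X + d.0 + (a.X)\{a,b} + b.(0 + 0 + b.0)))\{a,b} + b.(0 + 0 + b.0) :: =b=> p1, =b=> p2, =d=> p3
  p1 = 0 + 0 + b.0 :: =b=> p3
  p2 = rec X. b.X + d.0 + (a.X)\{a,b} + b.(0 + 0 + b.0) :: =b=> p1, =b=> p2, =d=> p3
  p3 = 0 :: ·
Reachable graph of Q (3 states):
  q0 = rec X. b.X + d.0 + (a.X)\{a,b} + b.(0 + 0 + b.0) :: =b=> q0, =b=> q1, =d=> q2
  q1 = 0 + 0 + b.0 :: =b=> q2
  q2 = 0 :: ·
Bisimilarity quotient blocks:
  B0 = {p0, p2, q0}
  B1 = {p3, q2}
  B2 = {p1, q1}
p0 ∈ B0, q0 ∈ B0 → same block

YES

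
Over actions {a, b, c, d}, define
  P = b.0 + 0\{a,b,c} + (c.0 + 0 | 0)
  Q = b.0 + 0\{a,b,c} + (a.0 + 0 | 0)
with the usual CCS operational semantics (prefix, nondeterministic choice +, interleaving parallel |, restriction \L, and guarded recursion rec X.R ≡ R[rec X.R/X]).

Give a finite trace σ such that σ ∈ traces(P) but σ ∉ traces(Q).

Reachable graph of P (2 states):
  p0 = b.0 + 0\{a,b,c} + (c.0 + 0 | 0) | —b→ p1, —c→ p1
  p1 = 0 | ∅
Reachable graph of Q (2 states):
  q0 = b.0 + 0\{a,b,c} + (a.0 + 0 | 0) | —a→ q1, —b→ q1
  q1 = 0 | ∅
Run σ = ⟨c⟩ on P: start {p0}
  [1] c ⇒ {p1}
  ✓ P
Run σ = ⟨c⟩ on Q: start {q0}
  [1] c ⇒ ∅  — Q cannot continue

c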